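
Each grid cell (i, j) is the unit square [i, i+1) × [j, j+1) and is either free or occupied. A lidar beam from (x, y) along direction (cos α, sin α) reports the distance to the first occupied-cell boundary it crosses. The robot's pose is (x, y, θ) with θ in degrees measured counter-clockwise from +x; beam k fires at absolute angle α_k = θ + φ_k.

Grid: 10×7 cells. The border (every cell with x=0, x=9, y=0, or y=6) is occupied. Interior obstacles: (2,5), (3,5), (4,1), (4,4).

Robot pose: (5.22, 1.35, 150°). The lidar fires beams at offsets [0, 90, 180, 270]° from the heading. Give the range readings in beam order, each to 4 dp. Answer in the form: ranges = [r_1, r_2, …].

beam 1: φ=0°, α=150°
  d=(-0.8660,0.5000)  start (5,1)  tX=0.2540 tY=1.3000  stride 1/|dx|=1.1547 1/|dy|=2.0000
    cross x-line → (4,1), t=0.2540 (wall)
  → r_1 = 0.2540
beam 2: φ=90°, α=240°
  d=(-0.5000,-0.8660)  start (5,1)  tX=0.4400 tY=0.4041  stride 1/|dx|=2.0000 1/|dy|=1.1547
    cross y-line → (5,0), t=0.4041 (wall)
  → r_2 = 0.4041
beam 3: φ=180°, α=330°
  d=(0.8660,-0.5000)  start (5,1)  tX=0.9007 tY=0.7000  stride 1/|dx|=1.1547 1/|dy|=2.0000
    cross y-line → (5,0), t=0.7000 (wall)
  → r_3 = 0.7000
beam 4: φ=270°, α=60°
  d=(0.5000,0.8660)  start (5,1)  tX=1.5600 tY=0.7506  stride 1/|dx|=2.0000 1/|dy|=1.1547
    cross y-line → (5,2), t=0.7506
    cross x-line → (6,2), t=1.5600
    cross y-line → (6,3), t=1.9053
    cross y-line → (6,4), t=3.0600
    cross x-line → (7,4), t=3.5600
    cross y-line → (7,5), t=4.2147
    cross y-line → (7,6), t=5.3694 (wall)
  → r_4 = 5.3694

ranges = [0.2540, 0.4041, 0.7000, 5.3694]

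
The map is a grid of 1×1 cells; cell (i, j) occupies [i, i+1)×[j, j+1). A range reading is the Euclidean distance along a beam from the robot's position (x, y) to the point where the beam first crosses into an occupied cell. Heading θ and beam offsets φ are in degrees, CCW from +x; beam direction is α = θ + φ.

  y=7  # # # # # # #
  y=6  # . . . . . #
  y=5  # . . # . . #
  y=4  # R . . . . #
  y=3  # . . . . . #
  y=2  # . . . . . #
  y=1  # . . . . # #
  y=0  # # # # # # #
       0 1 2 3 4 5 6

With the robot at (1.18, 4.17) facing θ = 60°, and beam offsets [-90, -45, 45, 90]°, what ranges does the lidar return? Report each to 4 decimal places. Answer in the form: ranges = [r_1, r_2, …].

ranges = [4.4110, 4.9900, 0.6955, 0.2078]

beam 1: φ=-90°, α=330°
  d=(0.8660,-0.5000)  start (1,4)  tX=0.9469 tY=0.3400  stride 1/|dx|=1.1547 1/|dy|=2.0000
    cross y-line → (1,3), t=0.3400
    cross x-line → (2,3), t=0.9469
    cross x-line → (3,3), t=2.1016
    cross y-line → (3,2), t=2.3400
    cross x-line → (4,2), t=3.2563
    cross y-line → (4,1), t=4.3400
    cross x-line → (5,1), t=4.4110 (wall)
  → r_1 = 4.4110
beam 2: φ=-45°, α=15°
  d=(0.9659,0.2588)  start (1,4)  tX=0.8489 tY=3.2069  stride 1/|dx|=1.0353 1/|dy|=3.8637
    cross x-line → (2,4), t=0.8489
    cross x-line → (3,4), t=1.8842
    cross x-line → (4,4), t=2.9195
    cross y-line → (4,5), t=3.2069
    cross x-line → (5,5), t=3.9548
    cross x-line → (6,5), t=4.9900 (wall)
  → r_2 = 4.9900
beam 3: φ=45°, α=105°
  d=(-0.2588,0.9659)  start (1,4)  tX=0.6955 tY=0.8593  stride 1/|dx|=3.8637 1/|dy|=1.0353
    cross x-line → (0,4), t=0.6955 (wall)
  → r_3 = 0.6955
beam 4: φ=90°, α=150°
  d=(-0.8660,0.5000)  start (1,4)  tX=0.2078 tY=1.6600  stride 1/|dx|=1.1547 1/|dy|=2.0000
    cross x-line → (0,4), t=0.2078 (wall)
  → r_4 = 0.2078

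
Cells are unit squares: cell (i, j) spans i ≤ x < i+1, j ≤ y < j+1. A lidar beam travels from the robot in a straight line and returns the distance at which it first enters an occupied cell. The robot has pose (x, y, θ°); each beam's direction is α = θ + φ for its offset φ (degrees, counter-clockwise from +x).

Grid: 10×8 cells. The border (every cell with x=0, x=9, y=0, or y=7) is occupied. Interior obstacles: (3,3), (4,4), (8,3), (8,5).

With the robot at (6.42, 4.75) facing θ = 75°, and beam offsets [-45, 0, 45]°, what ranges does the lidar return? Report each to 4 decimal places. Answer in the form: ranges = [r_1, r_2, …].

ranges = [1.8244, 2.3294, 2.5981]

beam 1: φ=-45°, α=30°
  cosα=0.8660 sinα=0.5000 | (6,4) | tMaxX 0.6697 tMaxY 0.5000 | tΔX 1.1547 tΔY 2.0000
    t=0.5000 [y] (6,5)
    t=0.6697 [x] (7,5)
    t=1.8244 [x] (8,5) — stop
  → r_1 = 1.8244
beam 2: φ=0°, α=75°
  cosα=0.2588 sinα=0.9659 | (6,4) | tMaxX 2.2409 tMaxY 0.2588 | tΔX 3.8637 tΔY 1.0353
    t=0.2588 [y] (6,5)
    t=1.2941 [y] (6,6)
    t=2.2409 [x] (7,6)
    t=2.3294 [y] (7,7) — stop
  → r_2 = 2.3294
beam 3: φ=45°, α=120°
  cosα=-0.5000 sinα=0.8660 | (6,4) | tMaxX 0.8400 tMaxY 0.2887 | tΔX 2.0000 tΔY 1.1547
    t=0.2887 [y] (6,5)
    t=0.8400 [x] (5,5)
    t=1.4434 [y] (5,6)
    t=2.5981 [y] (5,7) — stop
  → r_3 = 2.5981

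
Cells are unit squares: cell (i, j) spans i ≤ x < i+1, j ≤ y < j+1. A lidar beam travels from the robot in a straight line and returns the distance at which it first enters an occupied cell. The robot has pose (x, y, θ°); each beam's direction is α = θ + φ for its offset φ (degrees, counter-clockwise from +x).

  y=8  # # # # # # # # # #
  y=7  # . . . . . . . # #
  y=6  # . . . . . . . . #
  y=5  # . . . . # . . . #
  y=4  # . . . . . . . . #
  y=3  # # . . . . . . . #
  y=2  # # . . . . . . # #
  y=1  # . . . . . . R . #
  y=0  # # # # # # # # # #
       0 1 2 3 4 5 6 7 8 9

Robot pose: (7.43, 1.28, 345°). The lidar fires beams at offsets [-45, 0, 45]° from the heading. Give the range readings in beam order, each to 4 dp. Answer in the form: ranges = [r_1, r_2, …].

ranges = [0.3233, 1.0818, 1.4400]

beam 1: φ=-45°, α=300°
  d=(0.5000,-0.8660)  start (7,1)  tX=1.1400 tY=0.3233  stride 1/|dx|=2.0000 1/|dy|=1.1547
    cross y-line → (7,0), t=0.3233 (wall)
  → r_1 = 0.3233
beam 2: φ=0°, α=345°
  d=(0.9659,-0.2588)  start (7,1)  tX=0.5901 tY=1.0818  stride 1/|dx|=1.0353 1/|dy|=3.8637
    cross x-line → (8,1), t=0.5901
    cross y-line → (8,0), t=1.0818 (wall)
  → r_2 = 1.0818
beam 3: φ=45°, α=30°
  d=(0.8660,0.5000)  start (7,1)  tX=0.6582 tY=1.4400  stride 1/|dx|=1.1547 1/|dy|=2.0000
    cross x-line → (8,1), t=0.6582
    cross y-line → (8,2), t=1.4400 (wall)
  → r_3 = 1.4400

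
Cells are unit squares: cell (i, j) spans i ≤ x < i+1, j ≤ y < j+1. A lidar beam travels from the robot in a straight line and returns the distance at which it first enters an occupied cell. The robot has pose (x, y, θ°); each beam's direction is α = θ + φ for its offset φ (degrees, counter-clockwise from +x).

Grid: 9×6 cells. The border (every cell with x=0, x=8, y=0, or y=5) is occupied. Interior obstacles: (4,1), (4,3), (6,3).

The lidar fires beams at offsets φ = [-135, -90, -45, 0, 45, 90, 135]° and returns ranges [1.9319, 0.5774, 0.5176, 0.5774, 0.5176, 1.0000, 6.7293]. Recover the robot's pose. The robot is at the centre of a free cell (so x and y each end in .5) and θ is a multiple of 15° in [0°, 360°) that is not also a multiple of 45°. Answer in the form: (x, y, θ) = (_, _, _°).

Enumerate (i+0.5, j+0.5, θ) over the 25 free cells and 16 admissible headings. For each, cast all 7 beams and compare to the given ranges.
  (1.5, 1.5, 120°): beam 2 = 3.0000 ≠ 0.5774 ✗
  (2.5, 4.5, 345°): beam 1 = 1.7321 ≠ 1.9319 ✗
  (1.5, 1.5, 30°): beam 1 = 0.5176 ≠ 1.9319 ✗
  …
  (1.5, 1.5, 240°): r_1=1.9319, r_2=0.5774, r_3=0.5176, r_4=0.5774, r_5=0.5176, r_6=1.0000, r_7=6.7293 — all match ✓
Unique over the lattice → pose = (1.5, 1.5, 240°).

(x, y, θ) = (1.5, 1.5, 240°)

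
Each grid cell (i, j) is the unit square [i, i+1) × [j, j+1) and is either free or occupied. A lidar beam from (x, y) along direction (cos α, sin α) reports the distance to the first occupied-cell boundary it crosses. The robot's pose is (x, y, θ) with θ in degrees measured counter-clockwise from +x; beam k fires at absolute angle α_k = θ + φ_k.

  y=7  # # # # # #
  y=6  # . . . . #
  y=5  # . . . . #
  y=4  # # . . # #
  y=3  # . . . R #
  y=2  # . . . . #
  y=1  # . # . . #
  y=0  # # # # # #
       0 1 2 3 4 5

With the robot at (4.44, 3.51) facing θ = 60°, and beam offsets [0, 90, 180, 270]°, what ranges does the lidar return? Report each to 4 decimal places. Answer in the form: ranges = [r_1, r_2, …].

beam 1: φ=0°, α=60°
  dir = (cos 60°, sin 60°) = (0.5000, 0.8660); from cell (4,3)
  next x-line at t=1.1200, next y-line at t=0.5658; Δt_x=2.0000, Δt_y=1.1547
    y: enter (4,4) at t=0.5658 ← occupied
  → r_1 = 0.5658
beam 2: φ=90°, α=150°
  dir = (cos 150°, sin 150°) = (-0.8660, 0.5000); from cell (4,3)
  next x-line at t=0.5081, next y-line at t=0.9800; Δt_x=1.1547, Δt_y=2.0000
    x: enter (3,3) at t=0.5081
    y: enter (3,4) at t=0.9800
    x: enter (2,4) at t=1.6628
    x: enter (1,4) at t=2.8175 ← occupied
  → r_2 = 2.8175
beam 3: φ=180°, α=240°
  dir = (cos 240°, sin 240°) = (-0.5000, -0.8660); from cell (4,3)
  next x-line at t=0.8800, next y-line at t=0.5889; Δt_x=2.0000, Δt_y=1.1547
    y: enter (4,2) at t=0.5889
    x: enter (3,2) at t=0.8800
    y: enter (3,1) at t=1.7436
    x: enter (2,1) at t=2.8800 ← occupied
  → r_3 = 2.8800
beam 4: φ=270°, α=330°
  dir = (cos 330°, sin 330°) = (0.8660, -0.5000); from cell (4,3)
  next x-line at t=0.6466, next y-line at t=1.0200; Δt_x=1.1547, Δt_y=2.0000
    x: enter (5,3) at t=0.6466 ← occupied
  → r_4 = 0.6466

ranges = [0.5658, 2.8175, 2.8800, 0.6466]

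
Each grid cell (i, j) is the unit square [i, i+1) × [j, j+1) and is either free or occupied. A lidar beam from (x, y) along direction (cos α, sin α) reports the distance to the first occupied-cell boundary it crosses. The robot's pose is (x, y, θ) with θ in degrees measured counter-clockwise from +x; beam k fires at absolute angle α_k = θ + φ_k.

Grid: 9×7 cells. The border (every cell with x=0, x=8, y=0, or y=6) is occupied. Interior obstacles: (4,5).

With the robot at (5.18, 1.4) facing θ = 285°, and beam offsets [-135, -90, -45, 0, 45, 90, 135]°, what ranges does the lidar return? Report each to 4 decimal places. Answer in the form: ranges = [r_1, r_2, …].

ranges = [4.8266, 1.5455, 0.4619, 0.4141, 0.8000, 2.9195, 5.3116]

beam 1: φ=-135°, α=150°
  direction (-0.8660, 0.5000); cell (5,1); t to first gridline: x 0.2078, y 1.2000 (then +1.1547 / +2.0000)
    (4,1) via x @ 0.2078
    (4,2) via y @ 1.2000
    (3,2) via x @ 1.3625
    (2,2) via x @ 2.5172
    (2,3) via y @ 3.2000
    (1,3) via x @ 3.6719
    (0,3) via x @ 4.8266  # hit
  → r_1 = 4.8266
beam 2: φ=-90°, α=195°
  direction (-0.9659, -0.2588); cell (5,1); t to first gridline: x 0.1863, y 1.5455 (then +1.0353 / +3.8637)
    (4,1) via x @ 0.1863
    (3,1) via x @ 1.2216
    (3,0) via y @ 1.5455  # hit
  → r_2 = 1.5455
beam 3: φ=-45°, α=240°
  direction (-0.5000, -0.8660); cell (5,1); t to first gridline: x 0.3600, y 0.4619 (then +2.0000 / +1.1547)
    (4,1) via x @ 0.3600
    (4,0) via y @ 0.4619  # hit
  → r_3 = 0.4619
beam 4: φ=0°, α=285°
  direction (0.2588, -0.9659); cell (5,1); t to first gridline: x 3.1682, y 0.4141 (then +3.8637 / +1.0353)
    (5,0) via y @ 0.4141  # hit
  → r_4 = 0.4141
beam 5: φ=45°, α=330°
  direction (0.8660, -0.5000); cell (5,1); t to first gridline: x 0.9469, y 0.8000 (then +1.1547 / +2.0000)
    (5,0) via y @ 0.8000  # hit
  → r_5 = 0.8000
beam 6: φ=90°, α=15°
  direction (0.9659, 0.2588); cell (5,1); t to first gridline: x 0.8489, y 2.3182 (then +1.0353 / +3.8637)
    (6,1) via x @ 0.8489
    (7,1) via x @ 1.8842
    (7,2) via y @ 2.3182
    (8,2) via x @ 2.9195  # hit
  → r_6 = 2.9195
beam 7: φ=135°, α=60°
  direction (0.5000, 0.8660); cell (5,1); t to first gridline: x 1.6400, y 0.6928 (then +2.0000 / +1.1547)
    (5,2) via y @ 0.6928
    (6,2) via x @ 1.6400
    (6,3) via y @ 1.8475
    (6,4) via y @ 3.0022
    (7,4) via x @ 3.6400
    (7,5) via y @ 4.1569
    (7,6) via y @ 5.3116  # hit
  → r_7 = 5.3116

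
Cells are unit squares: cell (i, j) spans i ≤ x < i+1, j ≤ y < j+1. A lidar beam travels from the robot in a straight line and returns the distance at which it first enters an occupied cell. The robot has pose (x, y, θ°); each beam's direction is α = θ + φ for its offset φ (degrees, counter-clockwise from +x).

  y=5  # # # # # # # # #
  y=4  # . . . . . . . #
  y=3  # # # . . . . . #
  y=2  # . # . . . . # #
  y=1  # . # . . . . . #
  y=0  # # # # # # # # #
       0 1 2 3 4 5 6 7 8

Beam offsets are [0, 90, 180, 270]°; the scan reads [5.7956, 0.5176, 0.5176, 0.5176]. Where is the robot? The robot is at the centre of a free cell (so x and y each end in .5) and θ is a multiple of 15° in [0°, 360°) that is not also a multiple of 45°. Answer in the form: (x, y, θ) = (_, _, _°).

(x, y, θ) = (1.5, 4.5, 345°)

The pose lattice has 23·16 = 368 candidates. Test each by forward raycasting.
  (7.5, 1.5, 30°): beam 1 = 0.5774 ≠ 5.7956 ✗
  (5.5, 1.5, 195°): beam 1 = 1.9319 ≠ 5.7956 ✗
  (7.5, 4.5, 285°): beam 1 = 1.5529 ≠ 5.7956 ✗
  (6.5, 2.5, 330°): beam 1 = 0.5774 ≠ 5.7956 ✗
  …
  (1.5, 4.5, 345°): r_1=5.7956, r_2=0.5176, r_3=0.5176, r_4=0.5176 — all match ✓
No second candidate reproduces the full scan.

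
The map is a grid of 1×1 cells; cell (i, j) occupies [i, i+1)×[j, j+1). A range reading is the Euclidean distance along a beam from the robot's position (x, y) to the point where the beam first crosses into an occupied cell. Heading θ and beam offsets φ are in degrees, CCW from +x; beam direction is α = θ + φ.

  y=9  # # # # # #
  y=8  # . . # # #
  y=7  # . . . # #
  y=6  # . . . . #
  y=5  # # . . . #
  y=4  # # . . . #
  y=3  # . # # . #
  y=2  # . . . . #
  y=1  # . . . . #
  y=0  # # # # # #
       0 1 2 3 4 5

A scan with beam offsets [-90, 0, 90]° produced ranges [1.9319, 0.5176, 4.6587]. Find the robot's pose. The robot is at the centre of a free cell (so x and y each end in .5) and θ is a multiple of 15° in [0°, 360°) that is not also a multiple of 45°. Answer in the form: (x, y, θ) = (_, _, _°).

(x, y, θ) = (4.5, 3.5, 15°)

Enumerate (i+0.5, j+0.5, θ) over the 25 free cells and 16 admissible headings. For each, cast all 3 beams and compare to the given ranges.
  (2.5, 1.5, 210°): beam 1 = 2.8868 ≠ 1.9319 ✗
  (1.5, 6.5, 75°): beam 1 = 3.6235 ≠ 1.9319 ✗
  (2.5, 8.5, 255°): beam 1 = 1.5529 ≠ 1.9319 ✗
  …
  (4.5, 3.5, 15°): r_1=1.9319, r_2=0.5176, r_3=4.6587 — all match ✓
No second candidate reproduces the full scan.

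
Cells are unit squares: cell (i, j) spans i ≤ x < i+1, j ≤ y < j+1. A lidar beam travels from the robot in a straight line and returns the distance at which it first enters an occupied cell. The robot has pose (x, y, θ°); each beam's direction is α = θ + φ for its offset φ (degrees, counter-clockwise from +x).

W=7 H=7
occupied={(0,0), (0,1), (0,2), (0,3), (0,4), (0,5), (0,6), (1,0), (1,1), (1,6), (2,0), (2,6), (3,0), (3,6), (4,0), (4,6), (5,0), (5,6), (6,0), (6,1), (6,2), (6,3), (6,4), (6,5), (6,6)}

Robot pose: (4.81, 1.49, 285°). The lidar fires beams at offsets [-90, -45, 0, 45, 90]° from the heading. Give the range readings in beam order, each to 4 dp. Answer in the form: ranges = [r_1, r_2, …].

beam 1: φ=-90°, α=195°
  cosα=-0.9659 sinα=-0.2588 | (4,1) | tMaxX 0.8386 tMaxY 1.8932 | tΔX 1.0353 tΔY 3.8637
    t=0.8386 [x] (3,1)
    t=1.8738 [x] (2,1)
    t=1.8932 [y] (2,0) — stop
  → r_1 = 1.8932
beam 2: φ=-45°, α=240°
  cosα=-0.5000 sinα=-0.8660 | (4,1) | tMaxX 1.6200 tMaxY 0.5658 | tΔX 2.0000 tΔY 1.1547
    t=0.5658 [y] (4,0) — stop
  → r_2 = 0.5658
beam 3: φ=0°, α=285°
  cosα=0.2588 sinα=-0.9659 | (4,1) | tMaxX 0.7341 tMaxY 0.5073 | tΔX 3.8637 tΔY 1.0353
    t=0.5073 [y] (4,0) — stop
  → r_3 = 0.5073
beam 4: φ=45°, α=330°
  cosα=0.8660 sinα=-0.5000 | (4,1) | tMaxX 0.2194 tMaxY 0.9800 | tΔX 1.1547 tΔY 2.0000
    t=0.2194 [x] (5,1)
    t=0.9800 [y] (5,0) — stop
  → r_4 = 0.9800
beam 5: φ=90°, α=15°
  cosα=0.9659 sinα=0.2588 | (4,1) | tMaxX 0.1967 tMaxY 1.9705 | tΔX 1.0353 tΔY 3.8637
    t=0.1967 [x] (5,1)
    t=1.2320 [x] (6,1) — stop
  → r_5 = 1.2320

ranges = [1.8932, 0.5658, 0.5073, 0.9800, 1.2320]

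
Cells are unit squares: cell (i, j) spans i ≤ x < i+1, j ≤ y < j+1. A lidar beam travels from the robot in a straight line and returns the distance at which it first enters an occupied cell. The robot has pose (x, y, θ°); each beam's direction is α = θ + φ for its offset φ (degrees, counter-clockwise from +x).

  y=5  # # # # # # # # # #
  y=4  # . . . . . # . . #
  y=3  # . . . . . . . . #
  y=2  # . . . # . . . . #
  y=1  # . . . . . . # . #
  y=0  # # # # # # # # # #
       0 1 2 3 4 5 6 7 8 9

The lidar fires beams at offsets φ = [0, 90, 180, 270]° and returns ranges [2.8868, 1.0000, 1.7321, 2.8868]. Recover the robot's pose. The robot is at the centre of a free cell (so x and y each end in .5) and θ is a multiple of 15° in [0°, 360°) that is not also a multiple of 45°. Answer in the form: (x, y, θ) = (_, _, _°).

The pose lattice has 29·16 = 464 candidates. Test each by forward raycasting.
  (5.5, 1.5, 15°): beam 1 = 1.5529 ≠ 2.8868 ✗
  (1.5, 2.5, 120°): beam 1 = 1.0000 ≠ 2.8868 ✗
  (2.5, 3.5, 15°): beam 1 = 3.6235 ≠ 2.8868 ✗
  …
  (3.5, 3.5, 240°): r_1=2.8868, r_2=1.0000, r_3=1.7321, r_4=2.8868 — all match ✓
No second candidate reproduces the full scan.

(x, y, θ) = (3.5, 3.5, 240°)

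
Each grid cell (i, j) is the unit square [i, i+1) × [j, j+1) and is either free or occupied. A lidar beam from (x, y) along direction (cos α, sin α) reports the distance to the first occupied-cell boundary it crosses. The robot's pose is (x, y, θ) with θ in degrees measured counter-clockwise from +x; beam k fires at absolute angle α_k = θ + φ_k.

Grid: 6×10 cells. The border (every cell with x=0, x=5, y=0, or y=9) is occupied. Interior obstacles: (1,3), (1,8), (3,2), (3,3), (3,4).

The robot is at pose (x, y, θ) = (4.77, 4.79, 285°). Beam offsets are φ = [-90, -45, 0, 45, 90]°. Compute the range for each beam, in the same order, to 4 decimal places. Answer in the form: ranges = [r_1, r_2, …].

beam 1: φ=-90°, α=195°
  cosα=-0.9659 sinα=-0.2588 | (4,4) | tMaxX 0.7972 tMaxY 3.0523 | tΔX 1.0353 tΔY 3.8637
    t=0.7972 [x] (3,4) — stop
  → r_1 = 0.7972
beam 2: φ=-45°, α=240°
  cosα=-0.5000 sinα=-0.8660 | (4,4) | tMaxX 1.5400 tMaxY 0.9122 | tΔX 2.0000 tΔY 1.1547
    t=0.9122 [y] (4,3)
    t=1.5400 [x] (3,3) — stop
  → r_2 = 1.5400
beam 3: φ=0°, α=285°
  cosα=0.2588 sinα=-0.9659 | (4,4) | tMaxX 0.8887 tMaxY 0.8179 | tΔX 3.8637 tΔY 1.0353
    t=0.8179 [y] (4,3)
    t=0.8887 [x] (5,3) — stop
  → r_3 = 0.8887
beam 4: φ=45°, α=330°
  cosα=0.8660 sinα=-0.5000 | (4,4) | tMaxX 0.2656 tMaxY 1.5800 | tΔX 1.1547 tΔY 2.0000
    t=0.2656 [x] (5,4) — stop
  → r_4 = 0.2656
beam 5: φ=90°, α=15°
  cosα=0.9659 sinα=0.2588 | (4,4) | tMaxX 0.2381 tMaxY 0.8114 | tΔX 1.0353 tΔY 3.8637
    t=0.2381 [x] (5,4) — stop
  → r_5 = 0.2381

ranges = [0.7972, 1.5400, 0.8887, 0.2656, 0.2381]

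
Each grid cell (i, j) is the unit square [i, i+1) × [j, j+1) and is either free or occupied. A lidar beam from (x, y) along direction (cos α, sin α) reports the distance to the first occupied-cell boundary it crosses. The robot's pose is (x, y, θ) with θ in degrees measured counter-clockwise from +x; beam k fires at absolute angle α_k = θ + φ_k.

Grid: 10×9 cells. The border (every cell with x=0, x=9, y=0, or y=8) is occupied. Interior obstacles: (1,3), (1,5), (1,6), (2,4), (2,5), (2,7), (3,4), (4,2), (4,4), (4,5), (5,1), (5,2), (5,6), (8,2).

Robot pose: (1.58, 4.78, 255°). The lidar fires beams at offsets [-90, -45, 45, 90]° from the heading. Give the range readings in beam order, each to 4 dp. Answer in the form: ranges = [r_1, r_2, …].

ranges = [0.6005, 0.6697, 0.8400, 0.4348]

beam 1: φ=-90°, α=165°
  cosα=-0.9659 sinα=0.2588 | (1,4) | tMaxX 0.6005 tMaxY 0.8500 | tΔX 1.0353 tΔY 3.8637
    t=0.6005 [x] (0,4) — stop
  → r_1 = 0.6005
beam 2: φ=-45°, α=210°
  cosα=-0.8660 sinα=-0.5000 | (1,4) | tMaxX 0.6697 tMaxY 1.5600 | tΔX 1.1547 tΔY 2.0000
    t=0.6697 [x] (0,4) — stop
  → r_2 = 0.6697
beam 3: φ=45°, α=300°
  cosα=0.5000 sinα=-0.8660 | (1,4) | tMaxX 0.8400 tMaxY 0.9007 | tΔX 2.0000 tΔY 1.1547
    t=0.8400 [x] (2,4) — stop
  → r_3 = 0.8400
beam 4: φ=90°, α=345°
  cosα=0.9659 sinα=-0.2588 | (1,4) | tMaxX 0.4348 tMaxY 3.0137 | tΔX 1.0353 tΔY 3.8637
    t=0.4348 [x] (2,4) — stop
  → r_4 = 0.4348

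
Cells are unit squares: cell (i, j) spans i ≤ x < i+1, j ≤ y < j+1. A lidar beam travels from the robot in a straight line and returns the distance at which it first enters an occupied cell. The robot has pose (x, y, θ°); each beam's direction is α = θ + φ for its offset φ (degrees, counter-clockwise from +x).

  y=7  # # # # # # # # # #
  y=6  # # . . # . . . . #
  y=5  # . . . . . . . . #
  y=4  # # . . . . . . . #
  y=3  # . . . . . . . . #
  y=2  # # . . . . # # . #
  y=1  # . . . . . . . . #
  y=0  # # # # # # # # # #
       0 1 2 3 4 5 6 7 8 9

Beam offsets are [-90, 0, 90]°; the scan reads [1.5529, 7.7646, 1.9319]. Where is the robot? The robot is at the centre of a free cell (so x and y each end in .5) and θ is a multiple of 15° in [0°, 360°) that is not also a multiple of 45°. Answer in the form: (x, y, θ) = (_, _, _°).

The pose lattice has 42·16 = 672 candidates. Test each by forward raycasting.
  (6.5, 6.5, 300°): beam 1 = 6.3509 ≠ 1.5529 ✗
  (3.5, 2.5, 30°): beam 1 = 1.7321 ≠ 1.5529 ✗
  (3.5, 4.5, 345°): beam 1 = 3.6235 ≠ 1.5529 ✗
  (5.5, 1.5, 150°): beam 1 = 1.0000 ≠ 1.5529 ✗
  …
  (8.5, 5.5, 195°): r_1=1.5529, r_2=7.7646, r_3=1.9319 — all match ✓
No second candidate reproduces the full scan.

(x, y, θ) = (8.5, 5.5, 195°)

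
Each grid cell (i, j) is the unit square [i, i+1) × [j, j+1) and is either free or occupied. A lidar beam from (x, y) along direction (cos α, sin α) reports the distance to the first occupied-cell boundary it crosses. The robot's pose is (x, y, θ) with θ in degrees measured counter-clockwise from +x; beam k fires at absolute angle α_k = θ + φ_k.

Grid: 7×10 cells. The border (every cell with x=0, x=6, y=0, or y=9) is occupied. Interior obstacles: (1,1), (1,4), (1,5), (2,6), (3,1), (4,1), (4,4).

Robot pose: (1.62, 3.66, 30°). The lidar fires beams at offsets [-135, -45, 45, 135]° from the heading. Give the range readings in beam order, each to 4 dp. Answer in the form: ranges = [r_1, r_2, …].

beam 1: φ=-135°, α=255°
  direction (-0.2588, -0.9659); cell (1,3); t to first gridline: x 2.3955, y 0.6833 (then +3.8637 / +1.0353)
    (1,2) via y @ 0.6833
    (1,1) via y @ 1.7186  # hit
  → r_1 = 1.7186
beam 2: φ=-45°, α=345°
  direction (0.9659, -0.2588); cell (1,3); t to first gridline: x 0.3934, y 2.5500 (then +1.0353 / +3.8637)
    (2,3) via x @ 0.3934
    (3,3) via x @ 1.4287
    (4,3) via x @ 2.4640
    (4,2) via y @ 2.5500
    (5,2) via x @ 3.4992
    (6,2) via x @ 4.5345  # hit
  → r_2 = 4.5345
beam 3: φ=45°, α=75°
  direction (0.2588, 0.9659); cell (1,3); t to first gridline: x 1.4682, y 0.3520 (then +3.8637 / +1.0353)
    (1,4) via y @ 0.3520  # hit
  → r_3 = 0.3520
beam 4: φ=135°, α=165°
  direction (-0.9659, 0.2588); cell (1,3); t to first gridline: x 0.6419, y 1.3137 (then +1.0353 / +3.8637)
    (0,3) via x @ 0.6419  # hit
  → r_4 = 0.6419

ranges = [1.7186, 4.5345, 0.3520, 0.6419]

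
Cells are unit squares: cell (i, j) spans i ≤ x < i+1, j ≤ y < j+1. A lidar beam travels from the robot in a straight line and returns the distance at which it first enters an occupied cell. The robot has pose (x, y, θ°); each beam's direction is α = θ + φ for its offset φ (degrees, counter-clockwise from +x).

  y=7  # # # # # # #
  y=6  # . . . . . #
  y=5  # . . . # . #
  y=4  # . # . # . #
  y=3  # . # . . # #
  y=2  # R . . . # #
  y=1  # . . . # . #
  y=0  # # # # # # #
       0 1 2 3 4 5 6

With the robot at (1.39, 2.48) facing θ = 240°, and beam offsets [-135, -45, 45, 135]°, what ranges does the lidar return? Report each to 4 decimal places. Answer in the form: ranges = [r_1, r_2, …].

ranges = [1.5068, 0.4038, 1.5322, 3.7373]

beam 1: φ=-135°, α=105°
  dir = (cos 105°, sin 105°) = (-0.2588, 0.9659); from cell (1,2)
  next x-line at t=1.5068, next y-line at t=0.5383; Δt_x=3.8637, Δt_y=1.0353
    y: enter (1,3) at t=0.5383
    x: enter (0,3) at t=1.5068 ← occupied
  → r_1 = 1.5068
beam 2: φ=-45°, α=195°
  dir = (cos 195°, sin 195°) = (-0.9659, -0.2588); from cell (1,2)
  next x-line at t=0.4038, next y-line at t=1.8546; Δt_x=1.0353, Δt_y=3.8637
    x: enter (0,2) at t=0.4038 ← occupied
  → r_2 = 0.4038
beam 3: φ=45°, α=285°
  dir = (cos 285°, sin 285°) = (0.2588, -0.9659); from cell (1,2)
  next x-line at t=2.3569, next y-line at t=0.4969; Δt_x=3.8637, Δt_y=1.0353
    y: enter (1,1) at t=0.4969
    y: enter (1,0) at t=1.5322 ← occupied
  → r_3 = 1.5322
beam 4: φ=135°, α=15°
  dir = (cos 15°, sin 15°) = (0.9659, 0.2588); from cell (1,2)
  next x-line at t=0.6315, next y-line at t=2.0091; Δt_x=1.0353, Δt_y=3.8637
    x: enter (2,2) at t=0.6315
    x: enter (3,2) at t=1.6668
    y: enter (3,3) at t=2.0091
    x: enter (4,3) at t=2.7021
    x: enter (5,3) at t=3.7373 ← occupied
  → r_4 = 3.7373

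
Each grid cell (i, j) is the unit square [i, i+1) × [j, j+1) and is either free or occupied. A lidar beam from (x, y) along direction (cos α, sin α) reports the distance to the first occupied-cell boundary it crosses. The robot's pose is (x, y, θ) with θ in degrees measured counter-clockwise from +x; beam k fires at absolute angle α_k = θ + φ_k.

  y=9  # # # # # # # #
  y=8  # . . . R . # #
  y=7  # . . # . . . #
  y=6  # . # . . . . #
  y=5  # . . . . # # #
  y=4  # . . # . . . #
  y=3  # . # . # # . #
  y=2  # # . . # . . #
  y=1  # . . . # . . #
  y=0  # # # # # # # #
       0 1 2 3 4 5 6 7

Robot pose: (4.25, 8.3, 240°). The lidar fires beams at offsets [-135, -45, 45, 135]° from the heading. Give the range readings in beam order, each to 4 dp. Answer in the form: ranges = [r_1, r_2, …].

beam 1: φ=-135°, α=105°
  dir = (cos 105°, sin 105°) = (-0.2588, 0.9659); from cell (4,8)
  next x-line at t=0.9659, next y-line at t=0.7247; Δt_x=3.8637, Δt_y=1.0353
    y: enter (4,9) at t=0.7247 ← occupied
  → r_1 = 0.7247
beam 2: φ=-45°, α=195°
  dir = (cos 195°, sin 195°) = (-0.9659, -0.2588); from cell (4,8)
  next x-line at t=0.2588, next y-line at t=1.1591; Δt_x=1.0353, Δt_y=3.8637
    x: enter (3,8) at t=0.2588
    y: enter (3,7) at t=1.1591 ← occupied
  → r_2 = 1.1591
beam 3: φ=45°, α=285°
  dir = (cos 285°, sin 285°) = (0.2588, -0.9659); from cell (4,8)
  next x-line at t=2.8978, next y-line at t=0.3106; Δt_x=3.8637, Δt_y=1.0353
    y: enter (4,7) at t=0.3106
    y: enter (4,6) at t=1.3459
    y: enter (4,5) at t=2.3811
    x: enter (5,5) at t=2.8978 ← occupied
  → r_3 = 2.8978
beam 4: φ=135°, α=15°
  dir = (cos 15°, sin 15°) = (0.9659, 0.2588); from cell (4,8)
  next x-line at t=0.7765, next y-line at t=2.7046; Δt_x=1.0353, Δt_y=3.8637
    x: enter (5,8) at t=0.7765
    x: enter (6,8) at t=1.8117 ← occupied
  → r_4 = 1.8117

ranges = [0.7247, 1.1591, 2.8978, 1.8117]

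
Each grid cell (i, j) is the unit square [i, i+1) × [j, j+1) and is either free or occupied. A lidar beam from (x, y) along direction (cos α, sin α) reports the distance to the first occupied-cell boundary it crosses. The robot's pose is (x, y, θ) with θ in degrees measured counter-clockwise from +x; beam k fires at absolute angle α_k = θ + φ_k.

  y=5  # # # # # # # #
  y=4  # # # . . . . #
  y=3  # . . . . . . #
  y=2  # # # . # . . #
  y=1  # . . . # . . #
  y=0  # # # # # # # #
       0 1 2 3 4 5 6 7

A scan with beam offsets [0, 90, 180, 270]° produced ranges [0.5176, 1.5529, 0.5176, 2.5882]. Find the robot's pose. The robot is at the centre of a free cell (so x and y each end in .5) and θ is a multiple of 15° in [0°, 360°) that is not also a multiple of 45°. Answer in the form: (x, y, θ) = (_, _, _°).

Enumerate (i+0.5, j+0.5, θ) over the 18 free cells and 16 admissible headings. For each, cast all 4 beams and compare to the given ranges.
  (3.5, 3.5, 105°): beam 1 = 1.5529 ≠ 0.5176 ✗
  (5.5, 1.5, 210°): beam 1 = 0.5774 ≠ 0.5176 ✗
  (4.5, 3.5, 15°): beam 1 = 2.5882 ≠ 0.5176 ✗
  …
  (3.5, 2.5, 165°): r_1=0.5176, r_2=1.5529, r_3=0.5176, r_4=2.5882 — all match ✓
Unique over the lattice → pose = (3.5, 2.5, 165°).

(x, y, θ) = (3.5, 2.5, 165°)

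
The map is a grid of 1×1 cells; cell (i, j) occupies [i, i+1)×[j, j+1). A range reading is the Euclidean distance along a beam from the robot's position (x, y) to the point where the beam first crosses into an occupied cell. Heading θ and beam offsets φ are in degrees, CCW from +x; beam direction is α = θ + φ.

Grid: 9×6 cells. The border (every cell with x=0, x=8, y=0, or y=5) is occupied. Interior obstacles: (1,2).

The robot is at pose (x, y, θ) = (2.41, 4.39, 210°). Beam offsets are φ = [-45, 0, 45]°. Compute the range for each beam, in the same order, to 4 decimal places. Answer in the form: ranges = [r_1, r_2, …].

beam 1: φ=-45°, α=165°
  direction (-0.9659, 0.2588); cell (2,4); t to first gridline: x 0.4245, y 2.3569 (then +1.0353 / +3.8637)
    (1,4) via x @ 0.4245
    (0,4) via x @ 1.4597  # hit
  → r_1 = 1.4597
beam 2: φ=0°, α=210°
  direction (-0.8660, -0.5000); cell (2,4); t to first gridline: x 0.4734, y 0.7800 (then +1.1547 / +2.0000)
    (1,4) via x @ 0.4734
    (1,3) via y @ 0.7800
    (0,3) via x @ 1.6281  # hit
  → r_2 = 1.6281
beam 3: φ=45°, α=255°
  direction (-0.2588, -0.9659); cell (2,4); t to first gridline: x 1.5841, y 0.4038 (then +3.8637 / +1.0353)
    (2,3) via y @ 0.4038
    (2,2) via y @ 1.4390
    (1,2) via x @ 1.5841  # hit
  → r_3 = 1.5841

ranges = [1.4597, 1.6281, 1.5841]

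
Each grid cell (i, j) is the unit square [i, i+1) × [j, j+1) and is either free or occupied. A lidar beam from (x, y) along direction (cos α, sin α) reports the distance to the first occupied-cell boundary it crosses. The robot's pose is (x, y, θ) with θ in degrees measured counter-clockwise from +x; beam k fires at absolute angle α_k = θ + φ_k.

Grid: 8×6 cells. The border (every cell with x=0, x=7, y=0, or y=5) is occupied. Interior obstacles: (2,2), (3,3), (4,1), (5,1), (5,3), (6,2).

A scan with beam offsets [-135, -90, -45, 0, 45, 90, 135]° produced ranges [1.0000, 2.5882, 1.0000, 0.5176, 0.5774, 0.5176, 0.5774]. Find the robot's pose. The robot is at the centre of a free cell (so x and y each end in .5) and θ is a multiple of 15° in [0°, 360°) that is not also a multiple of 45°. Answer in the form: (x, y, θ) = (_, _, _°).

The pose lattice has 18·16 = 288 candidates. Test each by forward raycasting.
  (3.5, 4.5, 60°): beam 1 = 0.5176 ≠ 1.0000 ✗
  (4.5, 3.5, 210°): beam 1 = 1.5529 ≠ 1.0000 ✗
  (3.5, 2.5, 165°): beam 1 = 1.7321 ≠ 1.0000 ✗
  (5.5, 4.5, 30°): beam 1 = 0.5176 ≠ 1.0000 ✗
  …
  (3.5, 1.5, 255°): r_1=1.0000, r_2=2.5882, r_3=1.0000, r_4=0.5176, r_5=0.5774, r_6=0.5176, r_7=0.5774 — all match ✓
Unique over the lattice → pose = (3.5, 1.5, 255°).

(x, y, θ) = (3.5, 1.5, 255°)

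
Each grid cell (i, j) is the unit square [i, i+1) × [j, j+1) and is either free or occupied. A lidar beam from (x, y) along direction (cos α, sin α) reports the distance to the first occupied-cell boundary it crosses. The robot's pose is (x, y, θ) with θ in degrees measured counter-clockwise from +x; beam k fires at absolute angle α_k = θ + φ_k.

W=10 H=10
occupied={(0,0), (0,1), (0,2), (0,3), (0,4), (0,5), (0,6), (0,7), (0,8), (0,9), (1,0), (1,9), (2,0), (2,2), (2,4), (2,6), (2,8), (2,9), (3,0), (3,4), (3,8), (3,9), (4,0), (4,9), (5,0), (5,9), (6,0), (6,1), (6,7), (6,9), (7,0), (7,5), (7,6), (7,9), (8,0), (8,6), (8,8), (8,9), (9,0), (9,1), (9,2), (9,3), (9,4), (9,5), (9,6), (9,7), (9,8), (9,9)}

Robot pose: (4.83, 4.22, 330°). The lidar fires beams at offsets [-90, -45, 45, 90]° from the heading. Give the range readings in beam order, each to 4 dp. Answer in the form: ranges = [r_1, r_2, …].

beam 1: φ=-90°, α=240°
  dir = (cos 240°, sin 240°) = (-0.5000, -0.8660); from cell (4,4)
  next x-line at t=1.6600, next y-line at t=0.2540; Δt_x=2.0000, Δt_y=1.1547
    y: enter (4,3) at t=0.2540
    y: enter (4,2) at t=1.4087
    x: enter (3,2) at t=1.6600
    y: enter (3,1) at t=2.5634
    x: enter (2,1) at t=3.6600
    y: enter (2,0) at t=3.7181 ← occupied
  → r_1 = 3.7181
beam 2: φ=-45°, α=285°
  dir = (cos 285°, sin 285°) = (0.2588, -0.9659); from cell (4,4)
  next x-line at t=0.6568, next y-line at t=0.2278; Δt_x=3.8637, Δt_y=1.0353
    y: enter (4,3) at t=0.2278
    x: enter (5,3) at t=0.6568
    y: enter (5,2) at t=1.2630
    y: enter (5,1) at t=2.2983
    y: enter (5,0) at t=3.3336 ← occupied
  → r_2 = 3.3336
beam 3: φ=45°, α=15°
  dir = (cos 15°, sin 15°) = (0.9659, 0.2588); from cell (4,4)
  next x-line at t=0.1760, next y-line at t=3.0137; Δt_x=1.0353, Δt_y=3.8637
    x: enter (5,4) at t=0.1760
    x: enter (6,4) at t=1.2113
    x: enter (7,4) at t=2.2465
    y: enter (7,5) at t=3.0137 ← occupied
  → r_3 = 3.0137
beam 4: φ=90°, α=60°
  dir = (cos 60°, sin 60°) = (0.5000, 0.8660); from cell (4,4)
  next x-line at t=0.3400, next y-line at t=0.9007; Δt_x=2.0000, Δt_y=1.1547
    x: enter (5,4) at t=0.3400
    y: enter (5,5) at t=0.9007
    y: enter (5,6) at t=2.0554
    x: enter (6,6) at t=2.3400
    y: enter (6,7) at t=3.2101 ← occupied
  → r_4 = 3.2101

ranges = [3.7181, 3.3336, 3.0137, 3.2101]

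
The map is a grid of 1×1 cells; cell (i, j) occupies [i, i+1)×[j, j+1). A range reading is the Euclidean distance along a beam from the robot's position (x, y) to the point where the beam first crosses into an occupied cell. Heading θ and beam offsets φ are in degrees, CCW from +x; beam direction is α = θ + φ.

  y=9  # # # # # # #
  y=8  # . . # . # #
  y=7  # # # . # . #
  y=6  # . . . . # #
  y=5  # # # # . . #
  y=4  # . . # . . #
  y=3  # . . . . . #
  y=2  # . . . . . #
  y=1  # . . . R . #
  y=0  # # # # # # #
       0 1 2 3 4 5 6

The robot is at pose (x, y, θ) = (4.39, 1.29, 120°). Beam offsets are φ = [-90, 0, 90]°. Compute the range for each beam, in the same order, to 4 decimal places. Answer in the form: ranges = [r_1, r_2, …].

beam 1: φ=-90°, α=30°
  d=(0.8660,0.5000)  start (4,1)  tX=0.7044 tY=1.4200  stride 1/|dx|=1.1547 1/|dy|=2.0000
    cross x-line → (5,1), t=0.7044
    cross y-line → (5,2), t=1.4200
    cross x-line → (6,2), t=1.8591 (wall)
  → r_1 = 1.8591
beam 2: φ=0°, α=120°
  d=(-0.5000,0.8660)  start (4,1)  tX=0.7800 tY=0.8198  stride 1/|dx|=2.0000 1/|dy|=1.1547
    cross x-line → (3,1), t=0.7800
    cross y-line → (3,2), t=0.8198
    cross y-line → (3,3), t=1.9745
    cross x-line → (2,3), t=2.7800
    cross y-line → (2,4), t=3.1292
    cross y-line → (2,5), t=4.2839 (wall)
  → r_2 = 4.2839
beam 3: φ=90°, α=210°
  d=(-0.8660,-0.5000)  start (4,1)  tX=0.4503 tY=0.5800  stride 1/|dx|=1.1547 1/|dy|=2.0000
    cross x-line → (3,1), t=0.4503
    cross y-line → (3,0), t=0.5800 (wall)
  → r_3 = 0.5800

ranges = [1.8591, 4.2839, 0.5800]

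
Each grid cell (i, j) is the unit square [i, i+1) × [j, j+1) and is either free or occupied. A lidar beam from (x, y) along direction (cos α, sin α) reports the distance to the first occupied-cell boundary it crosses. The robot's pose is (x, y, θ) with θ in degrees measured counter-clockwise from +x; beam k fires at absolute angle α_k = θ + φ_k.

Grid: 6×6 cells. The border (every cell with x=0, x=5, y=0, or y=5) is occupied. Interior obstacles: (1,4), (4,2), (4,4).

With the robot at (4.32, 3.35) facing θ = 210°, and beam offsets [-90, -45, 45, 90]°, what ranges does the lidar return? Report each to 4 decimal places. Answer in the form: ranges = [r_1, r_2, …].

ranges = [1.9053, 2.5114, 0.3623, 0.4041]

beam 1: φ=-90°, α=120°
  cosα=-0.5000 sinα=0.8660 | (4,3) | tMaxX 0.6400 tMaxY 0.7506 | tΔX 2.0000 tΔY 1.1547
    t=0.6400 [x] (3,3)
    t=0.7506 [y] (3,4)
    t=1.9053 [y] (3,5) — stop
  → r_1 = 1.9053
beam 2: φ=-45°, α=165°
  cosα=-0.9659 sinα=0.2588 | (4,3) | tMaxX 0.3313 tMaxY 2.5114 | tΔX 1.0353 tΔY 3.8637
    t=0.3313 [x] (3,3)
    t=1.3666 [x] (2,3)
    t=2.4018 [x] (1,3)
    t=2.5114 [y] (1,4) — stop
  → r_2 = 2.5114
beam 3: φ=45°, α=255°
  cosα=-0.2588 sinα=-0.9659 | (4,3) | tMaxX 1.2364 tMaxY 0.3623 | tΔX 3.8637 tΔY 1.0353
    t=0.3623 [y] (4,2) — stop
  → r_3 = 0.3623
beam 4: φ=90°, α=300°
  cosα=0.5000 sinα=-0.8660 | (4,3) | tMaxX 1.3600 tMaxY 0.4041 | tΔX 2.0000 tΔY 1.1547
    t=0.4041 [y] (4,2) — stop
  → r_4 = 0.4041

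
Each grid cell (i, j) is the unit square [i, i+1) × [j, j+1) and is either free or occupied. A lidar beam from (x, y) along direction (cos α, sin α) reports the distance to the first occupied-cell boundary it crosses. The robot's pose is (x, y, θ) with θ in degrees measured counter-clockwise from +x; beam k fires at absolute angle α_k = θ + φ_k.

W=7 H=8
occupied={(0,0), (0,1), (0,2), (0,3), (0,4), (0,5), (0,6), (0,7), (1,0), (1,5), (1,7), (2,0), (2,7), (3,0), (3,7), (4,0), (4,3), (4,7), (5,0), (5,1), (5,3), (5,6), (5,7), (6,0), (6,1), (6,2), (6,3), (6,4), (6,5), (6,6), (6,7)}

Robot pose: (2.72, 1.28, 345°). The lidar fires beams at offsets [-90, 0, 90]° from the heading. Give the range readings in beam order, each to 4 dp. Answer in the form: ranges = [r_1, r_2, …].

ranges = [0.2899, 1.0818, 5.9218]

beam 1: φ=-90°, α=255°
  d=(-0.2588,-0.9659)  start (2,1)  tX=2.7819 tY=0.2899  stride 1/|dx|=3.8637 1/|dy|=1.0353
    cross y-line → (2,0), t=0.2899 (wall)
  → r_1 = 0.2899
beam 2: φ=0°, α=345°
  d=(0.9659,-0.2588)  start (2,1)  tX=0.2899 tY=1.0818  stride 1/|dx|=1.0353 1/|dy|=3.8637
    cross x-line → (3,1), t=0.2899
    cross y-line → (3,0), t=1.0818 (wall)
  → r_2 = 1.0818
beam 3: φ=90°, α=75°
  d=(0.2588,0.9659)  start (2,1)  tX=1.0818 tY=0.7454  stride 1/|dx|=3.8637 1/|dy|=1.0353
    cross y-line → (2,2), t=0.7454
    cross x-line → (3,2), t=1.0818
    cross y-line → (3,3), t=1.7807
    cross y-line → (3,4), t=2.8160
    cross y-line → (3,5), t=3.8512
    cross y-line → (3,6), t=4.8865
    cross x-line → (4,6), t=4.9455
    cross y-line → (4,7), t=5.9218 (wall)
  → r_3 = 5.9218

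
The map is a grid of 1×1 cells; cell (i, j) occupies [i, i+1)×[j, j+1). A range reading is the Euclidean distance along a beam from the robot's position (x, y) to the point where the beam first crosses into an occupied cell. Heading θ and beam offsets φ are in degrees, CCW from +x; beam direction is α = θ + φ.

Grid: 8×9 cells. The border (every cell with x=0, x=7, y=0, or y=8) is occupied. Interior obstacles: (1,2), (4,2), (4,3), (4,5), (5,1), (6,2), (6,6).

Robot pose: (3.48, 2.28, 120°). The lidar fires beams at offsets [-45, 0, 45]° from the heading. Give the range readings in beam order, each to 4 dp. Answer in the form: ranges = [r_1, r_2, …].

ranges = [2.8160, 4.9600, 1.5322]

beam 1: φ=-45°, α=75°
  cosα=0.2588 sinα=0.9659 | (3,2) | tMaxX 2.0091 tMaxY 0.7454 | tΔX 3.8637 tΔY 1.0353
    t=0.7454 [y] (3,3)
    t=1.7807 [y] (3,4)
    t=2.0091 [x] (4,4)
    t=2.8160 [y] (4,5) — stop
  → r_1 = 2.8160
beam 2: φ=0°, α=120°
  cosα=-0.5000 sinα=0.8660 | (3,2) | tMaxX 0.9600 tMaxY 0.8314 | tΔX 2.0000 tΔY 1.1547
    t=0.8314 [y] (3,3)
    t=0.9600 [x] (2,3)
    t=1.9861 [y] (2,4)
    t=2.9600 [x] (1,4)
    t=3.1408 [y] (1,5)
    t=4.2955 [y] (1,6)
    t=4.9600 [x] (0,6) — stop
  → r_2 = 4.9600
beam 3: φ=45°, α=165°
  cosα=-0.9659 sinα=0.2588 | (3,2) | tMaxX 0.4969 tMaxY 2.7819 | tΔX 1.0353 tΔY 3.8637
    t=0.4969 [x] (2,2)
    t=1.5322 [x] (1,2) — stop
  → r_3 = 1.5322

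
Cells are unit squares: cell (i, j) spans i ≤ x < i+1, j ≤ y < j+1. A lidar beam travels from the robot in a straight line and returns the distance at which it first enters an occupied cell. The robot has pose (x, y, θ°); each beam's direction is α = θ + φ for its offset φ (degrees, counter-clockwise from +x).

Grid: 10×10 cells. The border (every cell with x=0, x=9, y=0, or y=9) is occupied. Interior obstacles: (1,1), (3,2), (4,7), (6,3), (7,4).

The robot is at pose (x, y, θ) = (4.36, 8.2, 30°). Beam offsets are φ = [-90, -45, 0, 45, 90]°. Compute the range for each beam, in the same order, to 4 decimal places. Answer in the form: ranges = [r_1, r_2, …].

ranges = [0.2309, 4.8037, 1.6000, 0.8282, 0.9238]

beam 1: φ=-90°, α=300°
  dir = (cos 300°, sin 300°) = (0.5000, -0.8660); from cell (4,8)
  next x-line at t=1.2800, next y-line at t=0.2309; Δt_x=2.0000, Δt_y=1.1547
    y: enter (4,7) at t=0.2309 ← occupied
  → r_1 = 0.2309
beam 2: φ=-45°, α=345°
  dir = (cos 345°, sin 345°) = (0.9659, -0.2588); from cell (4,8)
  next x-line at t=0.6626, next y-line at t=0.7727; Δt_x=1.0353, Δt_y=3.8637
    x: enter (5,8) at t=0.6626
    y: enter (5,7) at t=0.7727
    x: enter (6,7) at t=1.6979
    x: enter (7,7) at t=2.7331
    x: enter (8,7) at t=3.7684
    y: enter (8,6) at t=4.6364
    x: enter (9,6) at t=4.8037 ← occupied
  → r_2 = 4.8037
beam 3: φ=0°, α=30°
  dir = (cos 30°, sin 30°) = (0.8660, 0.5000); from cell (4,8)
  next x-line at t=0.7390, next y-line at t=1.6000; Δt_x=1.1547, Δt_y=2.0000
    x: enter (5,8) at t=0.7390
    y: enter (5,9) at t=1.6000 ← occupied
  → r_3 = 1.6000
beam 4: φ=45°, α=75°
  dir = (cos 75°, sin 75°) = (0.2588, 0.9659); from cell (4,8)
  next x-line at t=2.4728, next y-line at t=0.8282; Δt_x=3.8637, Δt_y=1.0353
    y: enter (4,9) at t=0.8282 ← occupied
  → r_4 = 0.8282
beam 5: φ=90°, α=120°
  dir = (cos 120°, sin 120°) = (-0.5000, 0.8660); from cell (4,8)
  next x-line at t=0.7200, next y-line at t=0.9238; Δt_x=2.0000, Δt_y=1.1547
    x: enter (3,8) at t=0.7200
    y: enter (3,9) at t=0.9238 ← occupied
  → r_5 = 0.9238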